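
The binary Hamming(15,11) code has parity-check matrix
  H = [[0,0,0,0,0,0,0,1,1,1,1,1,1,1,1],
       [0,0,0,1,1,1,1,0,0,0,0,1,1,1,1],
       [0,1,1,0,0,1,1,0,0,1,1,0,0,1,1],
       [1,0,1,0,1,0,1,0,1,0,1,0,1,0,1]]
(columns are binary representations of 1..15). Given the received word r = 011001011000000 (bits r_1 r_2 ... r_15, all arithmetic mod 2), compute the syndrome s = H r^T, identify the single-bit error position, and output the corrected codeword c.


s = (0, 1, 1, 0)^T, error position = 6, corrected codeword c = 011000011000000

Compute s = H r^T mod 2 one row at a time:
  s_1 = 1 + 1 + 0 + 0 + 0 + 0 + 0 + 0 = 2 ≡ 0 (mod 2).
  s_2 = 0 + 0 + 1 + 0 + 0 + 0 + 0 + 0 = 1 ≡ 1 (mod 2).
  s_3 = 1 + 1 + 1 + 0 + 0 + 0 + 0 + 0 = 3 ≡ 1 (mod 2).
  s_4 = 0 + 1 + 0 + 0 + 1 + 0 + 0 + 0 = 2 ≡ 0 (mod 2).
s = (0, 1, 1, 0)^T — this equals column 6 of H (binary 0110), so error is at position 6.
Correct: flip bit 6 of r = 011001011000000 to get c = 011000011000000.


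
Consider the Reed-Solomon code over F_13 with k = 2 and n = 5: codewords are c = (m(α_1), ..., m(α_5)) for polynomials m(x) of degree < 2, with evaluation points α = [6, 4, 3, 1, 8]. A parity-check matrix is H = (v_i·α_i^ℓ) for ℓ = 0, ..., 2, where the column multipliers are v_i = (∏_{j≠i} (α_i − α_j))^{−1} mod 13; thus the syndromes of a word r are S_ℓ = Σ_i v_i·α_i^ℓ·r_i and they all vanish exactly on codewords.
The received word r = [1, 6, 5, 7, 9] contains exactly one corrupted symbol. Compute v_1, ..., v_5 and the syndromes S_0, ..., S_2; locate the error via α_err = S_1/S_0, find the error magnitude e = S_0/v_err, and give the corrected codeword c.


S = (9, 1, 3), error at position 3, error magnitude e = 3, c = [1, 6, 2, 7, 9].

Step 1: column multipliers v_i = (∏_{j≠i}(α_i − α_j))^{−1} mod 13.
  i = 1 (α = 6): (6−4)(6−3)(6−1)(6−8) = 2·3·5·(−2) = −60 ≡ 5, so v_1 = 5^{−1} = 8 (mod 13).
  i = 2 (α = 4): (4−6)(4−3)(4−1)(4−8) = (−2)·1·3·(−4) = 24 ≡ 11, so v_2 = 11^{−1} = 6 (mod 13).
  i = 3 (α = 3): (3−6)(3−4)(3−1)(3−8) = (−3)·(−1)·2·(−5) = −30 ≡ 9, so v_3 = 9^{−1} = 3 (mod 13).
  i = 4 (α = 1): (1−6)(1−4)(1−3)(1−8) = (−5)·(−3)·(−2)·(−7) = 210 ≡ 2, so v_4 = 2^{−1} = 7 (mod 13).
  i = 5 (α = 8): (8−6)(8−4)(8−3)(8−1) = 2·4·5·7 = 280 ≡ 7, so v_5 = 7^{−1} = 2 (mod 13).
  v = [8, 6, 3, 7, 2].
Step 2: syndromes of r = [1, 6, 5, 7, 9] (all sums mod 13).
  S_0 = Σ v_i r_i = 8·1 + 6·6 + 3·5 + 7·7 + 2·9 = 126 ≡ 9.
  S_1 = Σ v_i α_i r_i = 8·6·1 + 6·4·6 + 3·3·5 + 7·1·7 + 2·8·9 = 430 ≡ 1.
  α_i^2 mod 13 = [10, 3, 9, 1, 12].
  S_2 = Σ v_i α_i^2 r_i = 8·10·1 + 6·3·6 + 3·9·5 + 7·1·7 + 2·12·9 = 588 ≡ 3.
  S = (9, 1, 3) ≠ 0, so r is not a codeword (an error is present).
Step 3: locate the error. For a single error e at position i, S_ℓ = v_i·e·α_i^ℓ, so α_err = S_1/S_0.
  S_0^{−1} = 9^{−1} = 3 (mod 13), so α_err = 1·3 = 3 ≡ 3 = α_3. Error position i = 3.
  Consistency check: S_2/S_1 = 3·1 = 3 ≡ 3 = α_err ✓ (single-error assumption holds).
Step 4: error magnitude e = S_0/v_3 = S_0·∏_{j≠3}(α_3 − α_j) = 9·9 = 81 ≡ 3 (mod 13).
Step 5: correct position 3: c_3 = r_3 − e = 5 − 3 ≡ 2 (mod 13). Hence c = [1, 6, 2, 7, 9].
  Check: interpolating c through the α_i gives m(x) = 3 + 4·x (degree < 2) with m(α_i) = c_i for every i, so c is indeed a codeword.


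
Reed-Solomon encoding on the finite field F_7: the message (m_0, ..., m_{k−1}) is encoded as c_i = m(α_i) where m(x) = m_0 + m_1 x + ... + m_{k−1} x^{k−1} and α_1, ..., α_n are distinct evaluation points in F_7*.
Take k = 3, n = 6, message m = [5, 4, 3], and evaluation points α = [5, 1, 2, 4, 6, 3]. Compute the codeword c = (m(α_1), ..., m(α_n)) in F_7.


c = [2, 5, 4, 6, 4, 2]

Message polynomial: m(x) = 5 + 4·x + 3·x^2 (mod 7).
For each evaluation point α_i, compute m(α_i) mod 7:
  α_1 = 5: Horner steps 3 → 5 → 2, so m(5) = 2.
  α_2 = 1: Horner steps 3 → 0 → 5, so m(1) = 5.
  α_3 = 2: Horner steps 3 → 3 → 4, so m(2) = 4.
  α_4 = 4: Horner steps 3 → 2 → 6, so m(4) = 6.
  α_5 = 6: Horner steps 3 → 1 → 4, so m(6) = 4.
  α_6 = 3: Horner steps 3 → 6 → 2, so m(3) = 2.
Codeword c = [2, 5, 4, 6, 4, 2] ∈ F_7^6.


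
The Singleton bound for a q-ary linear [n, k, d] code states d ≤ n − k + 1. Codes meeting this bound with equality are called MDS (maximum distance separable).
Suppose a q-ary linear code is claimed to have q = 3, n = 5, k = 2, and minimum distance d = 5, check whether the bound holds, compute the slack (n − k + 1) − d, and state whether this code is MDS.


Singleton RHS = n − k + 1 = 4, slack = -1, bound violated (no such code; not MDS).

Singleton bound: d ≤ n − k + 1.
Here n = 5, k = 2, so n − k + 1 = 4.
Given d = 5, check d ≤ 4: NO.
Slack = (n − k + 1) − d = -1.
The slack is negative: d = 5 exceeds n − k + 1 = 4 by 1, so the Singleton bound is violated and no linear [5, 2, 5]_3 code can exist. In particular it is not MDS (MDS requires d = n − k + 1 exactly).
Description: the claimed parameters are [5, 2, 5]_3; such a code would be impossible (violates the Singleton bound).


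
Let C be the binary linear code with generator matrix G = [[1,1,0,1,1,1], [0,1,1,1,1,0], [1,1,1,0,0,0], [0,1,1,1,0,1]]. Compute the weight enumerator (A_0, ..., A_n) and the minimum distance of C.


Weight distribution: A_0 = 1, A_2 = 4, A_3 = 6, A_4 = 3, A_5 = 2. Minimum distance d = 2.

Enumerate all 2^4 = 16 messages m ∈ F_2^4.
For each, compute codeword c = mG in F_2^6, then tally its weight.
  m = 0000 → c = 000000, weight = 0.
  m = 1000 → c = 110111, weight = 5.
  m = 0100 → c = 011110, weight = 4.
  m = 1100 → c = 101001, weight = 3.
  m = 0010 → c = 111000, weight = 3.
  m = 1010 → c = 001111, weight = 4.
  m = 0110 → c = 100110, weight = 3.
  m = 1110 → c = 010001, weight = 2.
  m = 0001 → c = 011101, weight = 4.
  m = 1001 → c = 101010, weight = 3.
  m = 0101 → c = 000011, weight = 2.
  m = 1101 → c = 110100, weight = 3.
  m = 0011 → c = 100101, weight = 3.
  m = 1011 → c = 010010, weight = 2.
  m = 0111 → c = 111011, weight = 5.
  m = 1111 → c = 001100, weight = 2.
Tally weights:
  weight 0: 1 codewords.
  weight 2: 4 codewords.
  weight 3: 6 codewords.
  weight 4: 3 codewords.
  weight 5: 2 codewords.
Minimum distance d = smallest w > 0 with A_w > 0 = 2.
Sanity: Σ A_w = 16 = 2^4 = 16 ✓.


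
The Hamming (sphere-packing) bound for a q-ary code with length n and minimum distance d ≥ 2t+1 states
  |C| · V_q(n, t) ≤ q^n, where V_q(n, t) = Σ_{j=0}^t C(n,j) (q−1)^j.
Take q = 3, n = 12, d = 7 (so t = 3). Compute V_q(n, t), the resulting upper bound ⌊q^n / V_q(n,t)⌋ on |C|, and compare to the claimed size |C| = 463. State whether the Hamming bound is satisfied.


V_q(n, t) = 2049, q^n = 531441, Hamming bound = 259, |C| = 463 > bound (violated).

Step 1: Compute V_q(n, t) = Σ_{j=0}^3 C(n, j) (q−1)^j.
  j = 0: C(12,0)·(2)^0 = 1·1 = 1.
  j = 1: C(12,1)·(2)^1 = 12·2 = 24.
  j = 2: C(12,2)·(2)^2 = 66·4 = 264.
  j = 3: C(12,3)·(2)^3 = 220·8 = 1760.
  V_q(n, t) = 1 + 24 + 264 + 1760 = 2049.
Step 2: q^n = 3^12 = 531441.
Step 3: Hamming bound ⌊q^n / V_q(n,t)⌋ = ⌊531441/2049⌋ = 259.
Step 4: Compare |C| = 463 to 259: violated.
The claimed |C| lies above the Hamming bound, so no 3-ary code of length 12 with d ≥ 7 can have 463 codewords.


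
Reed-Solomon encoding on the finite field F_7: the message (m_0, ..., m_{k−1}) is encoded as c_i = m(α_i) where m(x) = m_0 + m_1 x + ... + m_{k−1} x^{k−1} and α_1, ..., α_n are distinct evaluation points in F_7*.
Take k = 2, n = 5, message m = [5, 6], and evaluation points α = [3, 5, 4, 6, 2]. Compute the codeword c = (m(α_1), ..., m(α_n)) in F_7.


c = [2, 0, 1, 6, 3]

Message polynomial: m(x) = 5 + 6·x (mod 7).
For each evaluation point α_i, compute m(α_i) mod 7:
  α_1 = 3: Horner steps 6 → 2, so m(3) = 2.
  α_2 = 5: Horner steps 6 → 0, so m(5) = 0.
  α_3 = 4: Horner steps 6 → 1, so m(4) = 1.
  α_4 = 6: Horner steps 6 → 6, so m(6) = 6.
  α_5 = 2: Horner steps 6 → 3, so m(2) = 3.
Codeword c = [2, 0, 1, 6, 3] ∈ F_7^5.


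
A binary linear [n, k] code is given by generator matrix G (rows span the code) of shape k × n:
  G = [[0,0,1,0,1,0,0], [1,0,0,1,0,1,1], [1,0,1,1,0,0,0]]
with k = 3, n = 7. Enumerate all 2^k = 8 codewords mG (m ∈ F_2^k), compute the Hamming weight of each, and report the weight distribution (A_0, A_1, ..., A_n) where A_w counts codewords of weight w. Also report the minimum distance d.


Weight distribution: A_0 = 1, A_2 = 1, A_3 = 4, A_4 = 1, A_6 = 1. Minimum distance d = 2.

Enumerate all 2^3 = 8 messages m ∈ F_2^3.
For each, compute codeword c = mG in F_2^7, then tally its weight.
  m = 000 → c = 0000000, weight = 0.
  m = 100 → c = 0010100, weight = 2.
  m = 010 → c = 1001011, weight = 4.
  m = 110 → c = 1011111, weight = 6.
  m = 001 → c = 1011000, weight = 3.
  m = 101 → c = 1001100, weight = 3.
  m = 011 → c = 0010011, weight = 3.
  m = 111 → c = 0000111, weight = 3.
Tally weights:
  weight 0: 1 codewords.
  weight 2: 1 codewords.
  weight 3: 4 codewords.
  weight 4: 1 codewords.
  weight 6: 1 codewords.
Minimum distance d = smallest w > 0 with A_w > 0 = 2.
Sanity: Σ A_w = 8 = 2^3 = 8 ✓.


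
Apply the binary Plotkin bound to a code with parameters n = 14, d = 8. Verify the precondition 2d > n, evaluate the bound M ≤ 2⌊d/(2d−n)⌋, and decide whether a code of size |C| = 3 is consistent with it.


Plotkin bound M ≤ 8; given |C| = 3 ≤ bound (satisfied).

Check applicability: 2d = 16, n = 14.
2d − n = 2 > 0, so Plotkin applies.
Compute d/(2d−n) = 8/2 ≈ 4.0000.
⌊d/(2d−n)⌋ = 4.
Plotkin bound: M ≤ 2·4 = 8.
Given |C| = 3, check: satisfied.
This |C| is below the Plotkin bound.


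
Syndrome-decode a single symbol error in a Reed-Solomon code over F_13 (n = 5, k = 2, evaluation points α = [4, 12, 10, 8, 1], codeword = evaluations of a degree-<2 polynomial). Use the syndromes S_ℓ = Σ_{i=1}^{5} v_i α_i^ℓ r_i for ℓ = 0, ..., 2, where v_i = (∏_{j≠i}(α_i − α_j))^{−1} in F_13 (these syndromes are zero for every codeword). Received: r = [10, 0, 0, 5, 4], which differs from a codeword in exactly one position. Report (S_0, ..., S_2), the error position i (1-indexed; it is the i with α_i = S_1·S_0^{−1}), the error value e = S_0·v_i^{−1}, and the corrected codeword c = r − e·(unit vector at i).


S = (6, 8, 2), error at position 3, error magnitude e = 4, c = [10, 0, 9, 5, 4].

Step 1: column multipliers v_i = (∏_{j≠i}(α_i − α_j))^{−1} mod 13.
  i = 1 (α = 4): (4−12)(4−10)(4−8)(4−1) = (−8)·(−6)·(−4)·3 = −576 ≡ 9, so v_1 = 9^{−1} = 3 (mod 13).
  i = 2 (α = 12): (12−4)(12−10)(12−8)(12−1) = 8·2·4·11 = 704 ≡ 2, so v_2 = 2^{−1} = 7 (mod 13).
  i = 3 (α = 10): (10−4)(10−12)(10−8)(10−1) = 6·(−2)·2·9 = −216 ≡ 5, so v_3 = 5^{−1} = 8 (mod 13).
  i = 4 (α = 8): (8−4)(8−12)(8−10)(8−1) = 4·(−4)·(−2)·7 = 224 ≡ 3, so v_4 = 3^{−1} = 9 (mod 13).
  i = 5 (α = 1): (1−4)(1−12)(1−10)(1−8) = (−3)·(−11)·(−9)·(−7) = 2079 ≡ 12, so v_5 = 12^{−1} = 12 (mod 13).
  v = [3, 7, 8, 9, 12].
Step 2: syndromes of r = [10, 0, 0, 5, 4] (all sums mod 13).
  S_0 = Σ v_i r_i = 3·10 + 7·0 + 8·0 + 9·5 + 12·4 = 123 ≡ 6.
  S_1 = Σ v_i α_i r_i = 3·4·10 + 7·12·0 + 8·10·0 + 9·8·5 + 12·1·4 = 528 ≡ 8.
  α_i^2 mod 13 = [3, 1, 9, 12, 1].
  S_2 = Σ v_i α_i^2 r_i = 3·3·10 + 7·1·0 + 8·9·0 + 9·12·5 + 12·1·4 = 678 ≡ 2.
  S = (6, 8, 2) ≠ 0, so r is not a codeword (an error is present).
Step 3: locate the error. For a single error e at position i, S_ℓ = v_i·e·α_i^ℓ, so α_err = S_1/S_0.
  S_0^{−1} = 6^{−1} = 11 (mod 13), so α_err = 8·11 = 88 ≡ 10 = α_3. Error position i = 3.
  Consistency check: S_2/S_1 = 2·5 = 10 ≡ 10 = α_err ✓ (single-error assumption holds).
Step 4: error magnitude e = S_0/v_3 = S_0·∏_{j≠3}(α_3 − α_j) = 6·5 = 30 ≡ 4 (mod 13).
Step 5: correct position 3: c_3 = r_3 − e = 0 − 4 ≡ 9 (mod 13). Hence c = [10, 0, 9, 5, 4].
  Check: interpolating c through the α_i gives m(x) = 2 + 2·x (degree < 2) with m(α_i) = c_i for every i, so c is indeed a codeword.


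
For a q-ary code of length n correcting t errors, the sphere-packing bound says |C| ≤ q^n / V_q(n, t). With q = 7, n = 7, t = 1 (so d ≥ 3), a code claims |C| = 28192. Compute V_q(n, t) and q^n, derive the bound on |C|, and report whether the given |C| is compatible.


V_q(n, t) = 43, q^n = 823543, Hamming bound = 19152, |C| = 28192 > bound (violated).

Step 1: Compute V_q(n, t) = Σ_{j=0}^1 C(n, j) (q−1)^j.
  j = 0: C(7,0)·(6)^0 = 1·1 = 1.
  j = 1: C(7,1)·(6)^1 = 7·6 = 42.
  V_q(n, t) = 1 + 42 = 43.
Step 2: q^n = 7^7 = 823543.
Step 3: Hamming bound ⌊q^n / V_q(n,t)⌋ = ⌊823543/43⌋ = 19152.
Step 4: Compare |C| = 28192 to 19152: violated.
The claimed |C| lies above the Hamming bound, so no 7-ary code of length 7 with d ≥ 3 can have 28192 codewords.


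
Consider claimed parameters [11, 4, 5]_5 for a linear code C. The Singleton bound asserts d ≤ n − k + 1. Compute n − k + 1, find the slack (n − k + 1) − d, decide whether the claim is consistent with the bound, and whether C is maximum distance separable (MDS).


Singleton RHS = n − k + 1 = 8, slack = 3, bound satisfied, not MDS.

Singleton bound: d ≤ n − k + 1.
Here n = 11, k = 4, so n − k + 1 = 8.
Given d = 5, check d ≤ 8: YES.
Slack = (n − k + 1) − d = 3.
The code is NOT MDS (slack = 3 > 0).
Description: the claimed parameters are [11, 4, 5]_5; such a code would be non-MDS.


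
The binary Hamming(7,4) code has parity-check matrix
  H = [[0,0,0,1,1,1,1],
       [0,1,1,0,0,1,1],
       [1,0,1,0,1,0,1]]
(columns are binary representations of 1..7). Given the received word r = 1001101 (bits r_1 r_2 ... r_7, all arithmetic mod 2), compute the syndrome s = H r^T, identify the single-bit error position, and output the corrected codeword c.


s = (1, 1, 1)^T, error position = 7, corrected codeword c = 1001100

Compute s = H r^T mod 2 one row at a time:
  s_1 = 1 + 1 + 0 + 1 = 3 ≡ 1 (mod 2).
  s_2 = 0 + 0 + 0 + 1 = 1 ≡ 1 (mod 2).
  s_3 = 1 + 0 + 1 + 1 = 3 ≡ 1 (mod 2).
s = (1, 1, 1)^T — this equals column 7 of H (binary 111), so error is at position 7.
Correct: flip bit 7 of r = 1001101 to get c = 1001100.


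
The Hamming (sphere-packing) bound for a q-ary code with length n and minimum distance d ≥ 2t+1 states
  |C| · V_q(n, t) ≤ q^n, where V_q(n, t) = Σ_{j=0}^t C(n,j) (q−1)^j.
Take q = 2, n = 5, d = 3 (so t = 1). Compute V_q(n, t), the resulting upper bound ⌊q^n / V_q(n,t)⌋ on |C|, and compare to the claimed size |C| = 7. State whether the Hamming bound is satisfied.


V_q(n, t) = 6, q^n = 32, Hamming bound = 5, |C| = 7 > bound (violated).

Step 1: Compute V_q(n, t) = Σ_{j=0}^1 C(n, j) (q−1)^j.
  j = 0: C(5,0)·(1)^0 = 1·1 = 1.
  j = 1: C(5,1)·(1)^1 = 5·1 = 5.
  V_q(n, t) = 1 + 5 = 6.
Step 2: q^n = 2^5 = 32.
Step 3: Hamming bound ⌊q^n / V_q(n,t)⌋ = ⌊32/6⌋ = 5.
Step 4: Compare |C| = 7 to 5: violated.
The claimed |C| lies above the Hamming bound, so no 2-ary code of length 5 with d ≥ 3 can have 7 codewords.


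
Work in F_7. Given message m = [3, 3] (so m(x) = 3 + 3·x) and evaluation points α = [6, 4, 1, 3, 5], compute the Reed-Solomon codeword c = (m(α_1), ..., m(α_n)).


c = [0, 1, 6, 5, 4]

Message polynomial: m(x) = 3 + 3·x (mod 7).
For each evaluation point α_i, compute m(α_i) mod 7:
  α_1 = 6: Horner steps 3 → 0, so m(6) = 0.
  α_2 = 4: Horner steps 3 → 1, so m(4) = 1.
  α_3 = 1: Horner steps 3 → 6, so m(1) = 6.
  α_4 = 3: Horner steps 3 → 5, so m(3) = 5.
  α_5 = 5: Horner steps 3 → 4, so m(5) = 4.
Codeword c = [0, 1, 6, 5, 4] ∈ F_7^5.


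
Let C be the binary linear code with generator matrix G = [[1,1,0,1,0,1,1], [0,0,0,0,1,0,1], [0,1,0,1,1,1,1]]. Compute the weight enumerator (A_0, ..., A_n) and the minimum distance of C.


Weight distribution: A_0 = 1, A_2 = 3, A_3 = 1, A_5 = 3. Minimum distance d = 2.

Enumerate all 2^3 = 8 messages m ∈ F_2^3.
For each, compute codeword c = mG in F_2^7, then tally its weight.
  m = 000 → c = 0000000, weight = 0.
  m = 100 → c = 1101011, weight = 5.
  m = 010 → c = 0000101, weight = 2.
  m = 110 → c = 1101110, weight = 5.
  m = 001 → c = 0101111, weight = 5.
  m = 101 → c = 1000100, weight = 2.
  m = 011 → c = 0101010, weight = 3.
  m = 111 → c = 1000001, weight = 2.
Tally weights:
  weight 0: 1 codewords.
  weight 2: 3 codewords.
  weight 3: 1 codewords.
  weight 5: 3 codewords.
Minimum distance d = smallest w > 0 with A_w > 0 = 2.
Sanity: Σ A_w = 8 = 2^3 = 8 ✓.


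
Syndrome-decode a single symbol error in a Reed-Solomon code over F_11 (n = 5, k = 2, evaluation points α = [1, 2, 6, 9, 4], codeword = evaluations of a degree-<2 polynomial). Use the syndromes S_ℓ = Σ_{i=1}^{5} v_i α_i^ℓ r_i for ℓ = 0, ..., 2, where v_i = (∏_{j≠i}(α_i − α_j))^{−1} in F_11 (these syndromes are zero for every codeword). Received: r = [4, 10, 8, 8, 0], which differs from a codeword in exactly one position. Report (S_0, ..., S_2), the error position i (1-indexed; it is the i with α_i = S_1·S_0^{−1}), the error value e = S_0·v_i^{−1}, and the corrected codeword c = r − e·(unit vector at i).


S = (7, 9, 10), error at position 3, error magnitude e = 7, c = [4, 10, 1, 8, 0].

Step 1: column multipliers v_i = (∏_{j≠i}(α_i − α_j))^{−1} mod 11.
  i = 1 (α = 1): (1−2)(1−6)(1−9)(1−4) = (−1)·(−5)·(−8)·(−3) = 120 ≡ 10, so v_1 = 10^{−1} = 10 (mod 11).
  i = 2 (α = 2): (2−1)(2−6)(2−9)(2−4) = 1·(−4)·(−7)·(−2) = −56 ≡ 10, so v_2 = 10^{−1} = 10 (mod 11).
  i = 3 (α = 6): (6−1)(6−2)(6−9)(6−4) = 5·4·(−3)·2 = −120 ≡ 1, so v_3 = 1^{−1} = 1 (mod 11).
  i = 4 (α = 9): (9−1)(9−2)(9−6)(9−4) = 8·7·3·5 = 840 ≡ 4, so v_4 = 4^{−1} = 3 (mod 11).
  i = 5 (α = 4): (4−1)(4−2)(4−6)(4−9) = 3·2·(−2)·(−5) = 60 ≡ 5, so v_5 = 5^{−1} = 9 (mod 11).
  v = [10, 10, 1, 3, 9].
Step 2: syndromes of r = [4, 10, 8, 8, 0] (all sums mod 11).
  S_0 = Σ v_i r_i = 10·4 + 10·10 + 1·8 + 3·8 + 9·0 = 172 ≡ 7.
  S_1 = Σ v_i α_i r_i = 10·1·4 + 10·2·10 + 1·6·8 + 3·9·8 + 9·4·0 = 504 ≡ 9.
  α_i^2 mod 11 = [1, 4, 3, 4, 5].
  S_2 = Σ v_i α_i^2 r_i = 10·1·4 + 10·4·10 + 1·3·8 + 3·4·8 + 9·5·0 = 560 ≡ 10.
  S = (7, 9, 10) ≠ 0, so r is not a codeword (an error is present).
Step 3: locate the error. For a single error e at position i, S_ℓ = v_i·e·α_i^ℓ, so α_err = S_1/S_0.
  S_0^{−1} = 7^{−1} = 8 (mod 11), so α_err = 9·8 = 72 ≡ 6 = α_3. Error position i = 3.
  Consistency check: S_2/S_1 = 10·5 = 50 ≡ 6 = α_err ✓ (single-error assumption holds).
Step 4: error magnitude e = S_0/v_3 = S_0·∏_{j≠3}(α_3 − α_j) = 7·1 = 7 ≡ 7 (mod 11).
Step 5: correct position 3: c_3 = r_3 − e = 8 − 7 ≡ 1 (mod 11). Hence c = [4, 10, 1, 8, 0].
  Check: interpolating c through the α_i gives m(x) = 9 + 6·x (degree < 2) with m(α_i) = c_i for every i, so c is indeed a codeword.


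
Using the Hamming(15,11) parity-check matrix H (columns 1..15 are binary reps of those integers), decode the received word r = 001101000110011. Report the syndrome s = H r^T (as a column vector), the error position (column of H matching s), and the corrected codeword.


s = (0, 0, 0, 1)^T, error position = 1, corrected codeword c = 101101000110011

Compute s = H r^T mod 2 one row at a time:
  s_1 = 0 + 0 + 1 + 1 + 0 + 0 + 1 + 1 = 4 ≡ 0 (mod 2).
  s_2 = 1 + 0 + 1 + 0 + 0 + 0 + 1 + 1 = 4 ≡ 0 (mod 2).
  s_3 = 0 + 1 + 1 + 0 + 1 + 1 + 1 + 1 = 6 ≡ 0 (mod 2).
  s_4 = 0 + 1 + 0 + 0 + 0 + 1 + 0 + 1 = 3 ≡ 1 (mod 2).
s = (0, 0, 0, 1)^T — this equals column 1 of H (binary 0001), so error is at position 1.
Correct: flip bit 1 of r = 001101000110011 to get c = 101101000110011.


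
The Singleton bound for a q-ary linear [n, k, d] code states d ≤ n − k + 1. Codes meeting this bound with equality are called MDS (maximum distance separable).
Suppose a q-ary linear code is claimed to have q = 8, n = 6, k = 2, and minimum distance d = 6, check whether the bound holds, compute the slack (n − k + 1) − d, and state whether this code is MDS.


Singleton RHS = n − k + 1 = 5, slack = -1, bound violated (no such code; not MDS).

Singleton bound: d ≤ n − k + 1.
Here n = 6, k = 2, so n − k + 1 = 5.
Given d = 6, check d ≤ 5: NO.
Slack = (n − k + 1) − d = -1.
The slack is negative: d = 6 exceeds n − k + 1 = 5 by 1, so the Singleton bound is violated and no linear [6, 2, 6]_8 code can exist. In particular it is not MDS (MDS requires d = n − k + 1 exactly).
Description: the claimed parameters are [6, 2, 6]_8; such a code would be impossible (violates the Singleton bound).


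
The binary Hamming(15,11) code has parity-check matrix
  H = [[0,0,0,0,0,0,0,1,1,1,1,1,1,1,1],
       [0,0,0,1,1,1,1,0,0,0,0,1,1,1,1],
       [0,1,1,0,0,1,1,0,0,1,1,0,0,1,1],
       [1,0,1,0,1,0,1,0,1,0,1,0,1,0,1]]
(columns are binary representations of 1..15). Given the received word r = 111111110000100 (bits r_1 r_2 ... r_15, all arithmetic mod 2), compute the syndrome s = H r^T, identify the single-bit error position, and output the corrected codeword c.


s = (0, 1, 0, 1)^T, error position = 5, corrected codeword c = 111101110000100

Compute s = H r^T mod 2 one row at a time:
  s_1 = 1 + 0 + 0 + 0 + 0 + 1 + 0 + 0 = 2 ≡ 0 (mod 2).
  s_2 = 1 + 1 + 1 + 1 + 0 + 1 + 0 + 0 = 5 ≡ 1 (mod 2).
  s_3 = 1 + 1 + 1 + 1 + 0 + 0 + 0 + 0 = 4 ≡ 0 (mod 2).
  s_4 = 1 + 1 + 1 + 1 + 0 + 0 + 1 + 0 = 5 ≡ 1 (mod 2).
s = (0, 1, 0, 1)^T — this equals column 5 of H (binary 0101), so error is at position 5.
Correct: flip bit 5 of r = 111111110000100 to get c = 111101110000100.


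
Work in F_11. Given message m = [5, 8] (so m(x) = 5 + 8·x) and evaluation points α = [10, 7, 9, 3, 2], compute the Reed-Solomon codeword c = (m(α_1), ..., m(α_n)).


c = [8, 6, 0, 7, 10]

Message polynomial: m(x) = 5 + 8·x (mod 11).
For each evaluation point α_i, compute m(α_i) mod 11:
  α_1 = 10: Horner steps 8 → 8, so m(10) = 8.
  α_2 = 7: Horner steps 8 → 6, so m(7) = 6.
  α_3 = 9: Horner steps 8 → 0, so m(9) = 0.
  α_4 = 3: Horner steps 8 → 7, so m(3) = 7.
  α_5 = 2: Horner steps 8 → 10, so m(2) = 10.
Codeword c = [8, 6, 0, 7, 10] ∈ F_11^5.


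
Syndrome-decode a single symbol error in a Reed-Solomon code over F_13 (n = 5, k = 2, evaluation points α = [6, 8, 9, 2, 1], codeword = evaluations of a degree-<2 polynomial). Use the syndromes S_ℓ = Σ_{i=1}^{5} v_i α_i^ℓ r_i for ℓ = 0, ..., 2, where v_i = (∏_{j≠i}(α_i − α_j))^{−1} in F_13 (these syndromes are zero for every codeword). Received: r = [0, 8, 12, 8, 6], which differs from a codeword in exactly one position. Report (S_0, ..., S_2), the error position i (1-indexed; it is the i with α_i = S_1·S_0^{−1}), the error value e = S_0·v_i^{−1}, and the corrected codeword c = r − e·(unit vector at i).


S = (11, 9, 5), error at position 4, error magnitude e = 11, c = [0, 8, 12, 10, 6].

Step 1: column multipliers v_i = (∏_{j≠i}(α_i − α_j))^{−1} mod 13.
  i = 1 (α = 6): (6−8)(6−9)(6−2)(6−1) = (−2)·(−3)·4·5 = 120 ≡ 3, so v_1 = 3^{−1} = 9 (mod 13).
  i = 2 (α = 8): (8−6)(8−9)(8−2)(8−1) = 2·(−1)·6·7 = −84 ≡ 7, so v_2 = 7^{−1} = 2 (mod 13).
  i = 3 (α = 9): (9−6)(9−8)(9−2)(9−1) = 3·1·7·8 = 168 ≡ 12, so v_3 = 12^{−1} = 12 (mod 13).
  i = 4 (α = 2): (2−6)(2−8)(2−9)(2−1) = (−4)·(−6)·(−7)·1 = −168 ≡ 1, so v_4 = 1^{−1} = 1 (mod 13).
  i = 5 (α = 1): (1−6)(1−8)(1−9)(1−2) = (−5)·(−7)·(−8)·(−1) = 280 ≡ 7, so v_5 = 7^{−1} = 2 (mod 13).
  v = [9, 2, 12, 1, 2].
Step 2: syndromes of r = [0, 8, 12, 8, 6] (all sums mod 13).
  S_0 = Σ v_i r_i = 9·0 + 2·8 + 12·12 + 1·8 + 2·6 = 180 ≡ 11.
  S_1 = Σ v_i α_i r_i = 9·6·0 + 2·8·8 + 12·9·12 + 1·2·8 + 2·1·6 = 1452 ≡ 9.
  α_i^2 mod 13 = [10, 12, 3, 4, 1].
  S_2 = Σ v_i α_i^2 r_i = 9·10·0 + 2·12·8 + 12·3·12 + 1·4·8 + 2·1·6 = 668 ≡ 5.
  S = (11, 9, 5) ≠ 0, so r is not a codeword (an error is present).
Step 3: locate the error. For a single error e at position i, S_ℓ = v_i·e·α_i^ℓ, so α_err = S_1/S_0.
  S_0^{−1} = 11^{−1} = 6 (mod 13), so α_err = 9·6 = 54 ≡ 2 = α_4. Error position i = 4.
  Consistency check: S_2/S_1 = 5·3 = 15 ≡ 2 = α_err ✓ (single-error assumption holds).
Step 4: error magnitude e = S_0/v_4 = S_0·∏_{j≠4}(α_4 − α_j) = 11·1 = 11 ≡ 11 (mod 13).
Step 5: correct position 4: c_4 = r_4 − e = 8 − 11 ≡ 10 (mod 13). Hence c = [0, 8, 12, 10, 6].
  Check: interpolating c through the α_i gives m(x) = 2 + 4·x (degree < 2) with m(α_i) = c_i for every i, so c is indeed a codeword.


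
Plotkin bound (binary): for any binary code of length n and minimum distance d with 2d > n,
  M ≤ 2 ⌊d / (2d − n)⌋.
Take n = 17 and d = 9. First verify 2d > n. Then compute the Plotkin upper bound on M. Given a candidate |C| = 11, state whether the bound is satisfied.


Plotkin bound M ≤ 18; given |C| = 11 ≤ bound (satisfied).

Check applicability: 2d = 18, n = 17.
2d − n = 1 > 0, so Plotkin applies.
Compute d/(2d−n) = 9/1 ≈ 9.0000.
⌊d/(2d−n)⌋ = 9.
Plotkin bound: M ≤ 2·9 = 18.
Given |C| = 11, check: satisfied.
This |C| is below the Plotkin bound.


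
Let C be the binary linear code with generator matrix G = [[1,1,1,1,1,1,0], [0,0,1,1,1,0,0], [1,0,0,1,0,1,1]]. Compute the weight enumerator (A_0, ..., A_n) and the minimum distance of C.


Weight distribution: A_0 = 1, A_3 = 3, A_4 = 2, A_5 = 1, A_6 = 1. Minimum distance d = 3.

Enumerate all 2^3 = 8 messages m ∈ F_2^3.
For each, compute codeword c = mG in F_2^7, then tally its weight.
  m = 000 → c = 0000000, weight = 0.
  m = 100 → c = 1111110, weight = 6.
  m = 010 → c = 0011100, weight = 3.
  m = 110 → c = 1100010, weight = 3.
  m = 001 → c = 1001011, weight = 4.
  m = 101 → c = 0110101, weight = 4.
  m = 011 → c = 1010111, weight = 5.
  m = 111 → c = 0101001, weight = 3.
Tally weights:
  weight 0: 1 codewords.
  weight 3: 3 codewords.
  weight 4: 2 codewords.
  weight 5: 1 codewords.
  weight 6: 1 codewords.
Minimum distance d = smallest w > 0 with A_w > 0 = 3.
Sanity: Σ A_w = 8 = 2^3 = 8 ✓.


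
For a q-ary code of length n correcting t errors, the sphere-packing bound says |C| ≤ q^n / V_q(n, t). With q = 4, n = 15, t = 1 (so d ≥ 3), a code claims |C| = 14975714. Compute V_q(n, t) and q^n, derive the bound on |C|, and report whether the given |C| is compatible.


V_q(n, t) = 46, q^n = 1073741824, Hamming bound = 23342213, |C| = 14975714 ≤ bound (satisfied).

Step 1: Compute V_q(n, t) = Σ_{j=0}^1 C(n, j) (q−1)^j.
  j = 0: C(15,0)·(3)^0 = 1·1 = 1.
  j = 1: C(15,1)·(3)^1 = 15·3 = 45.
  V_q(n, t) = 1 + 45 = 46.
Step 2: q^n = 4^15 = 1073741824.
Step 3: Hamming bound ⌊q^n / V_q(n,t)⌋ = ⌊1073741824/46⌋ = 23342213.
Step 4: Compare |C| = 14975714 to 23342213: satisfied.
The claimed |C| lies below the Hamming bound.


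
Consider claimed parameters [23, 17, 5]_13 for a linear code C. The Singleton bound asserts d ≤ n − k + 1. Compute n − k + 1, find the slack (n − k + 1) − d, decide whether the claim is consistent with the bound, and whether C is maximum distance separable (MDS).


Singleton RHS = n − k + 1 = 7, slack = 2, bound satisfied, not MDS.

Singleton bound: d ≤ n − k + 1.
Here n = 23, k = 17, so n − k + 1 = 7.
Given d = 5, check d ≤ 7: YES.
Slack = (n − k + 1) − d = 2.
The code is NOT MDS (slack = 2 > 0).
Description: the claimed parameters are [23, 17, 5]_13; such a code would be non-MDS.


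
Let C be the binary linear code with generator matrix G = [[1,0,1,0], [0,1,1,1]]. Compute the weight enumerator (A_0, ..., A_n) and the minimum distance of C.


Weight distribution: A_0 = 1, A_2 = 1, A_3 = 2. Minimum distance d = 2.

Enumerate all 2^2 = 4 messages m ∈ F_2^2.
For each, compute codeword c = mG in F_2^4, then tally its weight.
  m = 00 → c = 0000, weight = 0.
  m = 10 → c = 1010, weight = 2.
  m = 01 → c = 0111, weight = 3.
  m = 11 → c = 1101, weight = 3.
Tally weights:
  weight 0: 1 codewords.
  weight 2: 1 codewords.
  weight 3: 2 codewords.
Minimum distance d = smallest w > 0 with A_w > 0 = 2.
Sanity: Σ A_w = 4 = 2^2 = 4 ✓.


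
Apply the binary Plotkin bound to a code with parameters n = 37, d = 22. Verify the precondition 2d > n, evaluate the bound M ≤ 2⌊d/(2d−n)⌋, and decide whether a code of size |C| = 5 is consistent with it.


Plotkin bound M ≤ 6; given |C| = 5 ≤ bound (satisfied).

Check applicability: 2d = 44, n = 37.
2d − n = 7 > 0, so Plotkin applies.
Compute d/(2d−n) = 22/7 ≈ 3.1429.
⌊d/(2d−n)⌋ = 3.
Plotkin bound: M ≤ 2·3 = 6.
Given |C| = 5, check: satisfied.
This |C| is below the Plotkin bound.


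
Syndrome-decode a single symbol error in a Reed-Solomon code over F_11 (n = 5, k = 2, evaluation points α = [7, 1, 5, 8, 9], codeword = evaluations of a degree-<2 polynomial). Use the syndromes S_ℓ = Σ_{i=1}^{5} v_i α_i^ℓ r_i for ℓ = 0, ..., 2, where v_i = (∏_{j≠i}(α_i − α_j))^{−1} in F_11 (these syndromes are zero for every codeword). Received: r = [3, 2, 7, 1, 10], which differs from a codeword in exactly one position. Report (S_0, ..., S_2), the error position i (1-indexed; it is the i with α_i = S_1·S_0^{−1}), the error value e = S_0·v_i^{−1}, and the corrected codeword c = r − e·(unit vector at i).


S = (10, 10, 10), error at position 2, error magnitude e = 9, c = [3, 4, 7, 1, 10].

Step 1: column multipliers v_i = (∏_{j≠i}(α_i − α_j))^{−1} mod 11.
  i = 1 (α = 7): (7−1)(7−5)(7−8)(7−9) = 6·2·(−1)·(−2) = 24 ≡ 2, so v_1 = 2^{−1} = 6 (mod 11).
  i = 2 (α = 1): (1−7)(1−5)(1−8)(1−9) = (−6)·(−4)·(−7)·(−8) = 1344 ≡ 2, so v_2 = 2^{−1} = 6 (mod 11).
  i = 3 (α = 5): (5−7)(5−1)(5−8)(5−9) = (−2)·4·(−3)·(−4) = −96 ≡ 3, so v_3 = 3^{−1} = 4 (mod 11).
  i = 4 (α = 8): (8−7)(8−1)(8−5)(8−9) = 1·7·3·(−1) = −21 ≡ 1, so v_4 = 1^{−1} = 1 (mod 11).
  i = 5 (α = 9): (9−7)(9−1)(9−5)(9−8) = 2·8·4·1 = 64 ≡ 9, so v_5 = 9^{−1} = 5 (mod 11).
  v = [6, 6, 4, 1, 5].
Step 2: syndromes of r = [3, 2, 7, 1, 10] (all sums mod 11).
  S_0 = Σ v_i r_i = 6·3 + 6·2 + 4·7 + 1·1 + 5·10 = 109 ≡ 10.
  S_1 = Σ v_i α_i r_i = 6·7·3 + 6·1·2 + 4·5·7 + 1·8·1 + 5·9·10 = 736 ≡ 10.
  α_i^2 mod 11 = [5, 1, 3, 9, 4].
  S_2 = Σ v_i α_i^2 r_i = 6·5·3 + 6·1·2 + 4·3·7 + 1·9·1 + 5·4·10 = 395 ≡ 10.
  S = (10, 10, 10) ≠ 0, so r is not a codeword (an error is present).
Step 3: locate the error. For a single error e at position i, S_ℓ = v_i·e·α_i^ℓ, so α_err = S_1/S_0.
  S_0^{−1} = 10^{−1} = 10 (mod 11), so α_err = 10·10 = 100 ≡ 1 = α_2. Error position i = 2.
  Consistency check: S_2/S_1 = 10·10 = 100 ≡ 1 = α_err ✓ (single-error assumption holds).
Step 4: error magnitude e = S_0/v_2 = S_0·∏_{j≠2}(α_2 − α_j) = 10·2 = 20 ≡ 9 (mod 11).
Step 5: correct position 2: c_2 = r_2 − e = 2 − 9 ≡ 4 (mod 11). Hence c = [3, 4, 7, 1, 10].
  Check: interpolating c through the α_i gives m(x) = 6 + 9·x (degree < 2) with m(α_i) = c_i for every i, so c is indeed a codeword.


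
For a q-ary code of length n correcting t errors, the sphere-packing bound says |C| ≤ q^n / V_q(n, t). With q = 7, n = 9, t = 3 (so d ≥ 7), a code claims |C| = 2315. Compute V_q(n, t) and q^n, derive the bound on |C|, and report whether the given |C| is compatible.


V_q(n, t) = 19495, q^n = 40353607, Hamming bound = 2069, |C| = 2315 > bound (violated).

Step 1: Compute V_q(n, t) = Σ_{j=0}^3 C(n, j) (q−1)^j.
  j = 0: C(9,0)·(6)^0 = 1·1 = 1.
  j = 1: C(9,1)·(6)^1 = 9·6 = 54.
  j = 2: C(9,2)·(6)^2 = 36·36 = 1296.
  j = 3: C(9,3)·(6)^3 = 84·216 = 18144.
  V_q(n, t) = 1 + 54 + 1296 + 18144 = 19495.
Step 2: q^n = 7^9 = 40353607.
Step 3: Hamming bound ⌊q^n / V_q(n,t)⌋ = ⌊40353607/19495⌋ = 2069.
Step 4: Compare |C| = 2315 to 2069: violated.
The claimed |C| lies above the Hamming bound, so no 7-ary code of length 9 with d ≥ 7 can have 2315 codewords.


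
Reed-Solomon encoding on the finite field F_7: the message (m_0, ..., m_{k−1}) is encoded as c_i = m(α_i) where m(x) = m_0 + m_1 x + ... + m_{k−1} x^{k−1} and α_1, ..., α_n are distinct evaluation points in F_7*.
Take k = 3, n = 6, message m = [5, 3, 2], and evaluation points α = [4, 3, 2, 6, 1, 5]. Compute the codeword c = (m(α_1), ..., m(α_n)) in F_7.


c = [0, 4, 5, 4, 3, 0]

Message polynomial: m(x) = 5 + 3·x + 2·x^2 (mod 7).
For each evaluation point α_i, compute m(α_i) mod 7:
  α_1 = 4: Horner steps 2 → 4 → 0, so m(4) = 0.
  α_2 = 3: Horner steps 2 → 2 → 4, so m(3) = 4.
  α_3 = 2: Horner steps 2 → 0 → 5, so m(2) = 5.
  α_4 = 6: Horner steps 2 → 1 → 4, so m(6) = 4.
  α_5 = 1: Horner steps 2 → 5 → 3, so m(1) = 3.
  α_6 = 5: Horner steps 2 → 6 → 0, so m(5) = 0.
Codeword c = [0, 4, 5, 4, 3, 0] ∈ F_7^6.


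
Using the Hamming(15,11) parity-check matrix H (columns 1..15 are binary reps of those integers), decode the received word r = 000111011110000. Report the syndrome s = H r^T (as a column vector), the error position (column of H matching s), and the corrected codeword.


s = (0, 1, 1, 1)^T, error position = 7, corrected codeword c = 000111111110000

Compute s = H r^T mod 2 one row at a time:
  s_1 = 1 + 1 + 1 + 1 + 0 + 0 + 0 + 0 = 4 ≡ 0 (mod 2).
  s_2 = 1 + 1 + 1 + 0 + 0 + 0 + 0 + 0 = 3 ≡ 1 (mod 2).
  s_3 = 0 + 0 + 1 + 0 + 1 + 1 + 0 + 0 = 3 ≡ 1 (mod 2).
  s_4 = 0 + 0 + 1 + 0 + 1 + 1 + 0 + 0 = 3 ≡ 1 (mod 2).
s = (0, 1, 1, 1)^T — this equals column 7 of H (binary 0111), so error is at position 7.
Correct: flip bit 7 of r = 000111011110000 to get c = 000111111110000.


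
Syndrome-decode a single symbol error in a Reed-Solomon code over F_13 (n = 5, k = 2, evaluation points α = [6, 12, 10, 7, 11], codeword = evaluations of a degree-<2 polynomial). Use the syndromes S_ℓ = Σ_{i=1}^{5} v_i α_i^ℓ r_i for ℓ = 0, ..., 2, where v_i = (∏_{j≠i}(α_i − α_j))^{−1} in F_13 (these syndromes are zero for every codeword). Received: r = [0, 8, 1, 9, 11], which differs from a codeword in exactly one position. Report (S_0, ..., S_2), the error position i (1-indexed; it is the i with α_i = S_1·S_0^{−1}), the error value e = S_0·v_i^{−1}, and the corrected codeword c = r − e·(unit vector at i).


S = (5, 9, 11), error at position 4, error magnitude e = 12, c = [0, 8, 1, 10, 11].

Step 1: column multipliers v_i = (∏_{j≠i}(α_i − α_j))^{−1} mod 13.
  i = 1 (α = 6): (6−12)(6−10)(6−7)(6−11) = (−6)·(−4)·(−1)·(−5) = 120 ≡ 3, so v_1 = 3^{−1} = 9 (mod 13).
  i = 2 (α = 12): (12−6)(12−10)(12−7)(12−11) = 6·2·5·1 = 60 ≡ 8, so v_2 = 8^{−1} = 5 (mod 13).
  i = 3 (α = 10): (10−6)(10−12)(10−7)(10−11) = 4·(−2)·3·(−1) = 24 ≡ 11, so v_3 = 11^{−1} = 6 (mod 13).
  i = 4 (α = 7): (7−6)(7−12)(7−10)(7−11) = 1·(−5)·(−3)·(−4) = −60 ≡ 5, so v_4 = 5^{−1} = 8 (mod 13).
  i = 5 (α = 11): (11−6)(11−12)(11−10)(11−7) = 5·(−1)·1·4 = −20 ≡ 6, so v_5 = 6^{−1} = 11 (mod 13).
  v = [9, 5, 6, 8, 11].
Step 2: syndromes of r = [0, 8, 1, 9, 11] (all sums mod 13).
  S_0 = Σ v_i r_i = 9·0 + 5·8 + 6·1 + 8·9 + 11·11 = 239 ≡ 5.
  S_1 = Σ v_i α_i r_i = 9·6·0 + 5·12·8 + 6·10·1 + 8·7·9 + 11·11·11 = 2375 ≡ 9.
  α_i^2 mod 13 = [10, 1, 9, 10, 4].
  S_2 = Σ v_i α_i^2 r_i = 9·10·0 + 5·1·8 + 6·9·1 + 8·10·9 + 11·4·11 = 1298 ≡ 11.
  S = (5, 9, 11) ≠ 0, so r is not a codeword (an error is present).
Step 3: locate the error. For a single error e at position i, S_ℓ = v_i·e·α_i^ℓ, so α_err = S_1/S_0.
  S_0^{−1} = 5^{−1} = 8 (mod 13), so α_err = 9·8 = 72 ≡ 7 = α_4. Error position i = 4.
  Consistency check: S_2/S_1 = 11·3 = 33 ≡ 7 = α_err ✓ (single-error assumption holds).
Step 4: error magnitude e = S_0/v_4 = S_0·∏_{j≠4}(α_4 − α_j) = 5·5 = 25 ≡ 12 (mod 13).
Step 5: correct position 4: c_4 = r_4 − e = 9 − 12 ≡ 10 (mod 13). Hence c = [0, 8, 1, 10, 11].
  Check: interpolating c through the α_i gives m(x) = 5 + 10·x (degree < 2) with m(α_i) = c_i for every i, so c is indeed a codeword.


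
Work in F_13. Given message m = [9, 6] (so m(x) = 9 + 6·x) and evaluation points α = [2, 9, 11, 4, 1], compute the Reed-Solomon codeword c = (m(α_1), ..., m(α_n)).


c = [8, 11, 10, 7, 2]

Message polynomial: m(x) = 9 + 6·x (mod 13).
For each evaluation point α_i, compute m(α_i) mod 13:
  α_1 = 2: Horner steps 6 → 8, so m(2) = 8.
  α_2 = 9: Horner steps 6 → 11, so m(9) = 11.
  α_3 = 11: Horner steps 6 → 10, so m(11) = 10.
  α_4 = 4: Horner steps 6 → 7, so m(4) = 7.
  α_5 = 1: Horner steps 6 → 2, so m(1) = 2.
Codeword c = [8, 11, 10, 7, 2] ∈ F_13^5.


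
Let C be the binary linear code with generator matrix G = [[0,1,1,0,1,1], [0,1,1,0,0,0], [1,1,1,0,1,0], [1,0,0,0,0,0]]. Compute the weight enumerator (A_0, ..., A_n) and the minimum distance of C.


Weight distribution: A_0 = 1, A_1 = 3, A_2 = 4, A_3 = 4, A_4 = 3, A_5 = 1. Minimum distance d = 1.

Enumerate all 2^4 = 16 messages m ∈ F_2^4.
For each, compute codeword c = mG in F_2^6, then tally its weight.
  m = 0000 → c = 000000, weight = 0.
  m = 1000 → c = 011011, weight = 4.
  m = 0100 → c = 011000, weight = 2.
  m = 1100 → c = 000011, weight = 2.
  m = 0010 → c = 111010, weight = 4.
  m = 1010 → c = 100001, weight = 2.
  m = 0110 → c = 100010, weight = 2.
  m = 1110 → c = 111001, weight = 4.
  m = 0001 → c = 100000, weight = 1.
  m = 1001 → c = 111011, weight = 5.
  m = 0101 → c = 111000, weight = 3.
  m = 1101 → c = 100011, weight = 3.
  m = 0011 → c = 011010, weight = 3.
  m = 1011 → c = 000001, weight = 1.
  m = 0111 → c = 000010, weight = 1.
  m = 1111 → c = 011001, weight = 3.
Tally weights:
  weight 0: 1 codewords.
  weight 1: 3 codewords.
  weight 2: 4 codewords.
  weight 3: 4 codewords.
  weight 4: 3 codewords.
  weight 5: 1 codewords.
Minimum distance d = smallest w > 0 with A_w > 0 = 1.
Sanity: Σ A_w = 16 = 2^4 = 16 ✓.


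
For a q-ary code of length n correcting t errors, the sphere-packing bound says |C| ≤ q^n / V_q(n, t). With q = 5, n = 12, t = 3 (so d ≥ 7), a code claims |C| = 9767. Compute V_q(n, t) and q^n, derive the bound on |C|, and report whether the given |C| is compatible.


V_q(n, t) = 15185, q^n = 244140625, Hamming bound = 16077, |C| = 9767 ≤ bound (satisfied).

Step 1: Compute V_q(n, t) = Σ_{j=0}^3 C(n, j) (q−1)^j.
  j = 0: C(12,0)·(4)^0 = 1·1 = 1.
  j = 1: C(12,1)·(4)^1 = 12·4 = 48.
  j = 2: C(12,2)·(4)^2 = 66·16 = 1056.
  j = 3: C(12,3)·(4)^3 = 220·64 = 14080.
  V_q(n, t) = 1 + 48 + 1056 + 14080 = 15185.
Step 2: q^n = 5^12 = 244140625.
Step 3: Hamming bound ⌊q^n / V_q(n,t)⌋ = ⌊244140625/15185⌋ = 16077.
Step 4: Compare |C| = 9767 to 16077: satisfied.
The claimed |C| lies below the Hamming bound.


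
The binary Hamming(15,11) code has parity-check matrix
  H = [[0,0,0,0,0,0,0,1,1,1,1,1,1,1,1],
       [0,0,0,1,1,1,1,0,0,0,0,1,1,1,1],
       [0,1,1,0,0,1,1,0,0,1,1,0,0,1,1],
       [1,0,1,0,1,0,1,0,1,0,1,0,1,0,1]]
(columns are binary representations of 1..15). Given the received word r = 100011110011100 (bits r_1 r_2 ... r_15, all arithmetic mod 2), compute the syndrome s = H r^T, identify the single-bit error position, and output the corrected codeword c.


s = (0, 1, 1, 1)^T, error position = 7, corrected codeword c = 100011010011100

Compute s = H r^T mod 2 one row at a time:
  s_1 = 1 + 0 + 0 + 1 + 1 + 1 + 0 + 0 = 4 ≡ 0 (mod 2).
  s_2 = 0 + 1 + 1 + 1 + 1 + 1 + 0 + 0 = 5 ≡ 1 (mod 2).
  s_3 = 0 + 0 + 1 + 1 + 0 + 1 + 0 + 0 = 3 ≡ 1 (mod 2).
  s_4 = 1 + 0 + 1 + 1 + 0 + 1 + 1 + 0 = 5 ≡ 1 (mod 2).
s = (0, 1, 1, 1)^T — this equals column 7 of H (binary 0111), so error is at position 7.
Correct: flip bit 7 of r = 100011110011100 to get c = 100011010011100.


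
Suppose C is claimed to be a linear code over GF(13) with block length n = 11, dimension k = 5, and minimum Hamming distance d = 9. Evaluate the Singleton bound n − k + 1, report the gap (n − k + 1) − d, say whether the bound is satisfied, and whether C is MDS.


Singleton RHS = n − k + 1 = 7, slack = -2, bound violated (no such code; not MDS).

Singleton bound: d ≤ n − k + 1.
Here n = 11, k = 5, so n − k + 1 = 7.
Given d = 9, check d ≤ 7: NO.
Slack = (n − k + 1) − d = -2.
The slack is negative: d = 9 exceeds n − k + 1 = 7 by 2, so the Singleton bound is violated and no linear [11, 5, 9]_13 code can exist. In particular it is not MDS (MDS requires d = n − k + 1 exactly).
Description: the claimed parameters are [11, 5, 9]_13; such a code would be impossible (violates the Singleton bound).
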